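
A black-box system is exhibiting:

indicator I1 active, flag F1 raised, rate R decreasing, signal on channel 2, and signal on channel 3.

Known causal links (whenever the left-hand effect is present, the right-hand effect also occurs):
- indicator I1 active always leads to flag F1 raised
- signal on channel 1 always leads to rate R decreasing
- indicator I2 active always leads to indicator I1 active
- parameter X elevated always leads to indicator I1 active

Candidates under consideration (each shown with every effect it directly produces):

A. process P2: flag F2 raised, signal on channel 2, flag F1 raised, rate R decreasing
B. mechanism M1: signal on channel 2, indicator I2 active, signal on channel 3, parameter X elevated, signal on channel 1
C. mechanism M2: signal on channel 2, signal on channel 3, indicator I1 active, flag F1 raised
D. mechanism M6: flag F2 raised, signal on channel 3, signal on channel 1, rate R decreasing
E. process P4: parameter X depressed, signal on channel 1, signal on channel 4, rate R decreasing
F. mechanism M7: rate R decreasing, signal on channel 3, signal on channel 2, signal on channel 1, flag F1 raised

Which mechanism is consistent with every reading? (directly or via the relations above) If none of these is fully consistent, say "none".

B

For each candidate, compare predicted effects to what was observed:
(A) process P2 — does not account for indicator I1 active, signal on channel 3
(B) mechanism M1 — indicator I1 active ✓ (through parameter X elevated → indicator I1 active); flag F1 raised ✓ (through parameter X elevated → indicator I1 active → flag F1 raised); rate R decreasing ✓ (through signal on channel 1 → rate R decreasing); signal on channel 2 ✓; signal on channel 3 ✓
(C) mechanism M2 — does not account for rate R decreasing
(D) mechanism M6 — indicator I1 active ✗; flag F1 raised ✗; rate R decreasing ✓; signal on channel 2 ✗; signal on channel 3 ✓
(E) process P4 — indicator I1 active ✗; flag F1 raised ✗; rate R decreasing ✓; signal on channel 2 ✗; signal on channel 3 ✗
(F) mechanism M7 — indicator I1 active ✗; flag F1 raised ✓; rate R decreasing ✓; signal on channel 2 ✓; signal on channel 3 ✓
(B) alone accounts for all the evidence.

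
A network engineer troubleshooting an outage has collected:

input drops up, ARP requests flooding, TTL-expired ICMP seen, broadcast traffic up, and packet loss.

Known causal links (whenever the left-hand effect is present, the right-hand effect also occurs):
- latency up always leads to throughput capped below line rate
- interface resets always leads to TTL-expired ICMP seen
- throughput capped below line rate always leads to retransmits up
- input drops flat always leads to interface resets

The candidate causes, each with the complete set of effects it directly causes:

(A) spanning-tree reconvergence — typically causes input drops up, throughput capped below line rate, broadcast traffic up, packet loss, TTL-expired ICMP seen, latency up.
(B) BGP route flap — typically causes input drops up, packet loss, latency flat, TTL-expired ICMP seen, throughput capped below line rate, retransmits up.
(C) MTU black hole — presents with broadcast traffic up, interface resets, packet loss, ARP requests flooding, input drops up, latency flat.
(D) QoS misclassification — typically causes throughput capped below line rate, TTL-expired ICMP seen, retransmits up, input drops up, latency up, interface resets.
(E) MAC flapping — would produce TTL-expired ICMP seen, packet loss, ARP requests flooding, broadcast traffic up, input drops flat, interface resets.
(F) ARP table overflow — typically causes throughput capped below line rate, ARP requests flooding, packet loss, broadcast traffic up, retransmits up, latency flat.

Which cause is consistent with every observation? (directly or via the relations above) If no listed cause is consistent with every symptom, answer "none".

For each candidate, compare predicted effects to what was observed:
(A) spanning-tree reconvergence — input drops up match; ARP requests flooding miss; TTL-expired ICMP seen match; broadcast traffic up match; packet loss match
(B) BGP route flap — does not account for ARP requests flooding, broadcast traffic up
(C) MTU black hole — accounts for every observation (TTL-expired ICMP seen by interface resets → TTL-expired ICMP seen)
(D) QoS misclassification — input drops up match; ARP requests flooding miss; TTL-expired ICMP seen match; broadcast traffic up miss; packet loss miss
(E) MAC flapping — fails on input drops up (predicts input drops flat, not input drops up)
(F) ARP table overflow — input drops up miss; ARP requests flooding match; TTL-expired ICMP seen miss; broadcast traffic up match; packet loss match
Only (C) is consistent with every observation.

C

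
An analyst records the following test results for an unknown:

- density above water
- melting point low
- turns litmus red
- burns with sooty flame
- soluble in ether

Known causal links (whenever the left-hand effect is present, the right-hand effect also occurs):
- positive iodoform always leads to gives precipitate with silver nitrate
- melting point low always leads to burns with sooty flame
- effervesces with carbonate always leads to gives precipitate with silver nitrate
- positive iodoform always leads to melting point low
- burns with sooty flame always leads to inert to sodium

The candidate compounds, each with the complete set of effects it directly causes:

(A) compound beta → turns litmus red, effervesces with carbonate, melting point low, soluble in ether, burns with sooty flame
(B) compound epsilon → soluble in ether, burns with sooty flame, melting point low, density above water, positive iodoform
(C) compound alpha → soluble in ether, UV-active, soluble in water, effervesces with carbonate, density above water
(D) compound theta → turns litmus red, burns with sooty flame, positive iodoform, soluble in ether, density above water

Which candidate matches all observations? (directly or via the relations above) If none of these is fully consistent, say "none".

Per-candidate check:
(A) compound beta — density above water -; melting point low +; turns litmus red +; burns with sooty flame +; soluble in ether +
(B) compound epsilon — density above water +; melting point low +; turns litmus red -; burns with sooty flame +; soluble in ether +
(C) compound alpha — density above water +; melting point low -; turns litmus red -; burns with sooty flame -; soluble in ether +
(D) compound theta — accounts for every observation (melting point low by positive iodoform → melting point low)
(D) is the only candidate with no mismatches.

D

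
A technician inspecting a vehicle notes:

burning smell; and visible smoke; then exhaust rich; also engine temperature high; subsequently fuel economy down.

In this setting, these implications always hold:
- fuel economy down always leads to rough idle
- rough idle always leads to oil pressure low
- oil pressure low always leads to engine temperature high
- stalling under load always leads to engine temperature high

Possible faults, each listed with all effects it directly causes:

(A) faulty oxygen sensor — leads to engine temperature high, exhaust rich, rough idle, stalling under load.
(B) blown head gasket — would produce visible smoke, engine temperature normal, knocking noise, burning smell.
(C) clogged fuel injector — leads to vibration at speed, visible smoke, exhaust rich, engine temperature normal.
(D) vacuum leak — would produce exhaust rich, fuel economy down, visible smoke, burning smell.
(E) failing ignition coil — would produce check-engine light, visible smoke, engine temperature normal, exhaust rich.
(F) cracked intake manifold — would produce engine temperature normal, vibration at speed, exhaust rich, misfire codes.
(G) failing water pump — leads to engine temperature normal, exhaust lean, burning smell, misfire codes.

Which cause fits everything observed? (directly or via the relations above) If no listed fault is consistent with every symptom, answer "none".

Testing each hypothesis:
(A) faulty oxygen sensor — does not account for burning smell, visible smoke, fuel economy down
(B) blown head gasket — burning smell ✓; visible smoke ✓; exhaust rich ✗; engine temperature high ✗; fuel economy down ✗
(C) clogged fuel injector — burning smell ✗; visible smoke ✓; exhaust rich ✓; engine temperature high ✗; fuel economy down ✗
(D) vacuum leak — accounts for every observation (engine temperature high via fuel economy down → rough idle → oil pressure low → engine temperature high)
(E) failing ignition coil — fails on burning smell, engine temperature high, fuel economy down (predicts engine temperature normal, not engine temperature high)
(F) cracked intake manifold — burning smell ✗; visible smoke ✗; exhaust rich ✓; engine temperature high ✗; fuel economy down ✗
(G) failing water pump — fails on visible smoke, exhaust rich, engine temperature high, fuel economy down (predicts exhaust lean, not exhaust rich; predicts engine temperature normal, not engine temperature high)
Only (D) is consistent with every observation.

D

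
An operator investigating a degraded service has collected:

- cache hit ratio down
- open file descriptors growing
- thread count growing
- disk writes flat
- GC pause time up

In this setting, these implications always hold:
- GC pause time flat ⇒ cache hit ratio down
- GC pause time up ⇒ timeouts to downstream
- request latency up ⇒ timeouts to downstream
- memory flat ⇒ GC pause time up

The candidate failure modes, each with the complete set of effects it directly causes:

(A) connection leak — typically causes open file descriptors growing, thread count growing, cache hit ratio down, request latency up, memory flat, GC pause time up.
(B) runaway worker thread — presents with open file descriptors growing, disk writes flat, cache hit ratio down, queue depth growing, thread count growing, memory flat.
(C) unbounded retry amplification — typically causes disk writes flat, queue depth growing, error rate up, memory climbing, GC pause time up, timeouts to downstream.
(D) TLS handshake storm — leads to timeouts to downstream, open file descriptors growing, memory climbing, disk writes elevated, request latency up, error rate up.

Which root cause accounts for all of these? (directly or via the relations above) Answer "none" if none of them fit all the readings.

B

Checking each candidate against the observations:
(A) connection leak — does not account for disk writes flat
(B) runaway worker thread — accounts for every observation (GC pause time up through memory flat → GC pause time up)
(C) unbounded retry amplification — cache hit ratio down ✗; open file descriptors growing ✗; thread count growing ✗; disk writes flat ✓; GC pause time up ✓
(D) TLS handshake storm — cache hit ratio down ✗; open file descriptors growing ✓; thread count growing ✗; disk writes flat ✗; GC pause time up ✗
(B) alone accounts for all the evidence.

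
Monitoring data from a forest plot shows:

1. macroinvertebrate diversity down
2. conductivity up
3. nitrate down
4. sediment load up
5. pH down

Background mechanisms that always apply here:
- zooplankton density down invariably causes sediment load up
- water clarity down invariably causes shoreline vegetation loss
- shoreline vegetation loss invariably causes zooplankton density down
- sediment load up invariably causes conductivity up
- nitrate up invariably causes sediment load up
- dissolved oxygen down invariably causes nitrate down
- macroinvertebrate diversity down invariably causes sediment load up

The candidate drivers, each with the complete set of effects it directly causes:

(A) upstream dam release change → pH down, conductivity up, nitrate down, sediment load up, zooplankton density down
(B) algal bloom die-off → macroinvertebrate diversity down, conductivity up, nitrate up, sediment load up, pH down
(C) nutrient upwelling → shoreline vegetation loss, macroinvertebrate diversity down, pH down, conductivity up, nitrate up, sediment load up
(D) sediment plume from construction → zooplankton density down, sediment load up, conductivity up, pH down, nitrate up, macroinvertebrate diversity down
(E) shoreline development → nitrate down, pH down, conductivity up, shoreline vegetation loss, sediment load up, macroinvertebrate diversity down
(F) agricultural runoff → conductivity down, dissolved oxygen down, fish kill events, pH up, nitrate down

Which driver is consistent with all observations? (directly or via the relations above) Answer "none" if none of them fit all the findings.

E

Checking each candidate against the observations:
(A) upstream dam release change — does not account for macroinvertebrate diversity down
(B) algal bloom die-off — macroinvertebrate diversity down yes; conductivity up yes; nitrate down NO; sediment load up yes; pH down yes
(C) nutrient upwelling — fails on nitrate down (predicts nitrate up, not nitrate down)
(D) sediment plume from construction — fails on nitrate down (predicts nitrate up, not nitrate down)
(E) shoreline development — macroinvertebrate diversity down yes; conductivity up yes; nitrate down yes; sediment load up yes; pH down yes
(F) agricultural runoff — fails on macroinvertebrate diversity down, conductivity up, sediment load up, pH down (predicts conductivity down, not conductivity up; predicts pH up, not pH down)
(E) is the only candidate with no mismatches.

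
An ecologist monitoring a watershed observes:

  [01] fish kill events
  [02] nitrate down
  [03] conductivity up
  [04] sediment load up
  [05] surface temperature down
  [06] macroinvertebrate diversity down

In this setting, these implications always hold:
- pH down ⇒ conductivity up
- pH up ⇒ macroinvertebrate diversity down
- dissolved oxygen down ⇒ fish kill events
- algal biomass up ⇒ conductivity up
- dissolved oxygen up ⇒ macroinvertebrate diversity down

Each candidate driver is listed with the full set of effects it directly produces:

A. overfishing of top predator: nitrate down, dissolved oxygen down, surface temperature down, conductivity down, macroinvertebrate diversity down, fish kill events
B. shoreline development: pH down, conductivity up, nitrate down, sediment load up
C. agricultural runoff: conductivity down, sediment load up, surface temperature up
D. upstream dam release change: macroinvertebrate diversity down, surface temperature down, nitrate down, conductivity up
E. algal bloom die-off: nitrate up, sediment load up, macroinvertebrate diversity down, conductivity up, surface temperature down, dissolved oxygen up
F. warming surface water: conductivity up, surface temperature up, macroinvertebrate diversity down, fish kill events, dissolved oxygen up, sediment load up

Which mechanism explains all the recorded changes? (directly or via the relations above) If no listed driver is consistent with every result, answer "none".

Per-candidate check:
(A) overfishing of top predator — fails on conductivity up, sediment load up (predicts conductivity down, not conductivity up)
(B) shoreline development — does not account for fish kill events, surface temperature down, macroinvertebrate diversity down
(C) agricultural runoff — fails on fish kill events, nitrate down, conductivity up, surface temperature down, macroinvertebrate diversity down (predicts conductivity down, not conductivity up; predicts surface temperature up, not surface temperature down)
(D) upstream dam release change — does not account for fish kill events, sediment load up
(E) algal bloom die-off — fish kill events -; nitrate down -; conductivity up +; sediment load up +; surface temperature down +; macroinvertebrate diversity down +
(F) warming surface water — fish kill events +; nitrate down -; conductivity up +; sediment load up +; surface temperature down -; macroinvertebrate diversity down +
Every candidate fails on at least one observation.

none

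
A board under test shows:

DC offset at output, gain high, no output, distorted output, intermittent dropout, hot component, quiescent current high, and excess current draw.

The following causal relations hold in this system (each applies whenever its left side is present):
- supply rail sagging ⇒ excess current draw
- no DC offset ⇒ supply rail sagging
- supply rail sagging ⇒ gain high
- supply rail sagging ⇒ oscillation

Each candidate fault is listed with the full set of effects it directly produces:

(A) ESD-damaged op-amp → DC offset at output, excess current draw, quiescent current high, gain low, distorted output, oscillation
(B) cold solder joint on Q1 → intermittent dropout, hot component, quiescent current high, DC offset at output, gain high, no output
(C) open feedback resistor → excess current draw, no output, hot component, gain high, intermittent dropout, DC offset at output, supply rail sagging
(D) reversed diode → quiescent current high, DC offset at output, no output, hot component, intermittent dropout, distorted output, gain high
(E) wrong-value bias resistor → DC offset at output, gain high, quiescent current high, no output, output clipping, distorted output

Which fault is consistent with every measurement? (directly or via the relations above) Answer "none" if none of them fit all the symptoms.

Testing each hypothesis:
(A) ESD-damaged op-amp — DC offset at output +; gain high -; no output -; distorted output +; intermittent dropout -; hot component -; quiescent current high +; excess current draw +
(B) cold solder joint on Q1 — DC offset at output +; gain high +; no output +; distorted output -; intermittent dropout +; hot component +; quiescent current high +; excess current draw -
(C) open feedback resistor — DC offset at output +; gain high +; no output +; distorted output -; intermittent dropout +; hot component +; quiescent current high -; excess current draw +
(D) reversed diode — does not account for excess current draw
(E) wrong-value bias resistor — does not account for intermittent dropout, hot component, excess current draw
No candidate is consistent with all observations.

none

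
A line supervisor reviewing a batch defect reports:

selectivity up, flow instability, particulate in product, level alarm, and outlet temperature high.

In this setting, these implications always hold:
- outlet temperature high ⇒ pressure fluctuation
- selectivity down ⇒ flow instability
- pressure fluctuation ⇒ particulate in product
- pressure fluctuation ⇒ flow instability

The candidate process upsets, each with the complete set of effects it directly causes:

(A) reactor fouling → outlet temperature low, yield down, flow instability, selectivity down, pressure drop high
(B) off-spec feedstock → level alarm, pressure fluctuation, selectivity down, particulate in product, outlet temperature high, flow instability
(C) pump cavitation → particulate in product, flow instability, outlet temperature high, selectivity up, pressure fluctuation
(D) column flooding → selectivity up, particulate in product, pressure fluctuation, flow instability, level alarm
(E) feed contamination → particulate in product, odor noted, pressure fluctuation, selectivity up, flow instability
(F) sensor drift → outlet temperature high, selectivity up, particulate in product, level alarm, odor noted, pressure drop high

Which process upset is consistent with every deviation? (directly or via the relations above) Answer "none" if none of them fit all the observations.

For each candidate, compare predicted effects to what was observed:
(A) reactor fouling — selectivity up -; flow instability +; particulate in product -; level alarm -; outlet temperature high -
(B) off-spec feedstock — selectivity up -; flow instability +; particulate in product +; level alarm +; outlet temperature high +
(C) pump cavitation — does not account for level alarm
(D) column flooding — does not account for outlet temperature high
(E) feed contamination — selectivity up +; flow instability +; particulate in product +; level alarm -; outlet temperature high -
(F) sensor drift — accounts for every observation (flow instability through outlet temperature high → pressure fluctuation → flow instability)
(F) is the only candidate with no mismatches.

F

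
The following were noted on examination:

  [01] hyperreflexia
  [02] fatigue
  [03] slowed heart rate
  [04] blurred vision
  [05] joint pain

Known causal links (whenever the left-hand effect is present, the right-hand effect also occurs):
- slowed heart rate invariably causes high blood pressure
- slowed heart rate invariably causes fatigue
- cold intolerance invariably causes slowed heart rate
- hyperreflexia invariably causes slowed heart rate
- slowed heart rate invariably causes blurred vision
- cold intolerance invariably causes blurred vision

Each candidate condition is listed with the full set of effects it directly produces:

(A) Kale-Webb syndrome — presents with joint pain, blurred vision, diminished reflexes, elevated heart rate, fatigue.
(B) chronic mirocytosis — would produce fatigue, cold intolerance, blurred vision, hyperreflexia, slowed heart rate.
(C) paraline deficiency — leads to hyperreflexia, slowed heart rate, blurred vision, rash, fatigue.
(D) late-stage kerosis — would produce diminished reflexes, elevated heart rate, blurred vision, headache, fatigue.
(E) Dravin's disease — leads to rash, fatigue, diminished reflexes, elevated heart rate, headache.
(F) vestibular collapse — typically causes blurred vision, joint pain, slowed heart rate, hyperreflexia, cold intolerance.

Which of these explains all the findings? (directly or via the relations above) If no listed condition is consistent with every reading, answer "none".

Checking each candidate against the observations:
(A) Kale-Webb syndrome — fails on hyperreflexia, slowed heart rate (predicts diminished reflexes, not hyperreflexia; predicts elevated heart rate, not slowed heart rate)
(B) chronic mirocytosis — hyperreflexia match; fatigue match; slowed heart rate match; blurred vision match; joint pain miss
(C) paraline deficiency — hyperreflexia match; fatigue match; slowed heart rate match; blurred vision match; joint pain miss
(D) late-stage kerosis — fails on hyperreflexia, slowed heart rate, joint pain (predicts diminished reflexes, not hyperreflexia; predicts elevated heart rate, not slowed heart rate)
(E) Dravin's disease — fails on hyperreflexia, slowed heart rate, blurred vision, joint pain (predicts diminished reflexes, not hyperreflexia; predicts elevated heart rate, not slowed heart rate)
(F) vestibular collapse — hyperreflexia match; fatigue match (via slowed heart rate → fatigue); slowed heart rate match; blurred vision match; joint pain match
Only (F) is consistent with every observation.

F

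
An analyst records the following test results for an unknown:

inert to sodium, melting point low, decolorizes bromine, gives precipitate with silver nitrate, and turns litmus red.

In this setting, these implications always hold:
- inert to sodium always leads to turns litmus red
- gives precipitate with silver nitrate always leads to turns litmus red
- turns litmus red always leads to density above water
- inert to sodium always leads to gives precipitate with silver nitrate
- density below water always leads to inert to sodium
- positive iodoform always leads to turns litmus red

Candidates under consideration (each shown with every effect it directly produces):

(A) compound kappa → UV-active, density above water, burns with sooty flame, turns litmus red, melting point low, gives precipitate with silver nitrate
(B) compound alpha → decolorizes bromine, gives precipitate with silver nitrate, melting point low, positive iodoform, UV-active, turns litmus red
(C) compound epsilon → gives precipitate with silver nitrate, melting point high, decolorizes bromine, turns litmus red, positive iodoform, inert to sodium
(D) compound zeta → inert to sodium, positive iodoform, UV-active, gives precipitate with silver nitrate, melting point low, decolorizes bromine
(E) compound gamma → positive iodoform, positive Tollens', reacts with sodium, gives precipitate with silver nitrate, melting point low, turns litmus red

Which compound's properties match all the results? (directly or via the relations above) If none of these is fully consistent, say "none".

For each candidate, compare predicted effects to what was observed:
(A) compound kappa — does not account for inert to sodium, decolorizes bromine
(B) compound alpha — does not account for inert to sodium
(C) compound epsilon — fails on melting point low (predicts melting point high, not melting point low)
(D) compound zeta — accounts for every observation (turns litmus red by inert to sodium → turns litmus red)
(E) compound gamma — fails on inert to sodium, decolorizes bromine (predicts reacts with sodium, not inert to sodium)
(D) alone accounts for all the evidence.

D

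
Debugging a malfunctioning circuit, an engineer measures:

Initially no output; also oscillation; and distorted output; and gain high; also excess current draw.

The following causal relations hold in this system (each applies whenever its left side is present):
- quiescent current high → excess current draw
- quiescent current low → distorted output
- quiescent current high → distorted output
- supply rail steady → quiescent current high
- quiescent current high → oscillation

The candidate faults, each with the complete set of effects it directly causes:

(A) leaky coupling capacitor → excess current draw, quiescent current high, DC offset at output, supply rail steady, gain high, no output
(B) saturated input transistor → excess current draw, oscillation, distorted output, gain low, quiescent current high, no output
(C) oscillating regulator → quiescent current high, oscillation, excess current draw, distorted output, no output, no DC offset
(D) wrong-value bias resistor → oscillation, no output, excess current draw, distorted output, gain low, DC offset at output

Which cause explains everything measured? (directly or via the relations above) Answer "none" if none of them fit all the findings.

A

For each candidate, compare predicted effects to what was observed:
(A) leaky coupling capacitor — accounts for every observation (oscillation through quiescent current high → oscillation)
(B) saturated input transistor — no output match; oscillation match; distorted output match; gain high miss; excess current draw match
(C) oscillating regulator — does not account for gain high
(D) wrong-value bias resistor — no output match; oscillation match; distorted output match; gain high miss; excess current draw match
Only (A) is consistent with every observation.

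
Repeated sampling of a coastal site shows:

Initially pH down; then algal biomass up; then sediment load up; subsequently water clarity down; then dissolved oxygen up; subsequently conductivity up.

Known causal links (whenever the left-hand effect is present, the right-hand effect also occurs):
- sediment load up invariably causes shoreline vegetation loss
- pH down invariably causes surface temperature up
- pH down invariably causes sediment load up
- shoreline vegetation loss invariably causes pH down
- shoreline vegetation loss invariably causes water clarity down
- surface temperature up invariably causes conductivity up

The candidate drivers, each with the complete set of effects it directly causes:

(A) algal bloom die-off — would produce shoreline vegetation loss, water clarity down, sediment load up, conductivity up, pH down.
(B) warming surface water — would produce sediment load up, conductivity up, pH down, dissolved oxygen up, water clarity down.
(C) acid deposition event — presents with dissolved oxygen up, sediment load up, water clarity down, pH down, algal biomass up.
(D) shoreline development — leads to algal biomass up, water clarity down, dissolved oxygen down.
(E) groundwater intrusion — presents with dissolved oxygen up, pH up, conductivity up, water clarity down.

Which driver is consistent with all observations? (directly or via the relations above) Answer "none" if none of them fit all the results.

C

For each candidate, compare predicted effects to what was observed:
(A) algal bloom die-off — pH down yes; algal biomass up NO; sediment load up yes; water clarity down yes; dissolved oxygen up NO; conductivity up yes
(B) warming surface water — pH down yes; algal biomass up NO; sediment load up yes; water clarity down yes; dissolved oxygen up yes; conductivity up yes
(C) acid deposition event — accounts for every observation (conductivity up by pH down → surface temperature up → conductivity up)
(D) shoreline development — fails on pH down, sediment load up, dissolved oxygen up, conductivity up (predicts dissolved oxygen down, not dissolved oxygen up)
(E) groundwater intrusion — fails on pH down, algal biomass up, sediment load up (predicts pH up, not pH down)
(C) alone accounts for all the evidence.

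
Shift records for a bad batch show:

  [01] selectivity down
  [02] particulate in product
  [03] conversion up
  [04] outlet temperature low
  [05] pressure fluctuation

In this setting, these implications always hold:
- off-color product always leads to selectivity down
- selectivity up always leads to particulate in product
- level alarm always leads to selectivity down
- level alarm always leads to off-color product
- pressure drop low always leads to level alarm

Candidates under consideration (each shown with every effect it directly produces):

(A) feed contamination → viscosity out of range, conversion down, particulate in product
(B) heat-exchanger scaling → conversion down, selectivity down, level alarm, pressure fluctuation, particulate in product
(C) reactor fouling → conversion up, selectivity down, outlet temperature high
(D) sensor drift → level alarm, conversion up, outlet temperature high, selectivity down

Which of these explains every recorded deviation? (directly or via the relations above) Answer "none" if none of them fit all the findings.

none

Checking each candidate against the observations:
(A) feed contamination — selectivity down miss; particulate in product match; conversion up miss; outlet temperature low miss; pressure fluctuation miss
(B) heat-exchanger scaling — selectivity down match; particulate in product match; conversion up miss; outlet temperature low miss; pressure fluctuation match
(C) reactor fouling — selectivity down match; particulate in product miss; conversion up match; outlet temperature low miss; pressure fluctuation miss
(D) sensor drift — selectivity down match; particulate in product miss; conversion up match; outlet temperature low miss; pressure fluctuation miss
None of the listed candidates fits everything.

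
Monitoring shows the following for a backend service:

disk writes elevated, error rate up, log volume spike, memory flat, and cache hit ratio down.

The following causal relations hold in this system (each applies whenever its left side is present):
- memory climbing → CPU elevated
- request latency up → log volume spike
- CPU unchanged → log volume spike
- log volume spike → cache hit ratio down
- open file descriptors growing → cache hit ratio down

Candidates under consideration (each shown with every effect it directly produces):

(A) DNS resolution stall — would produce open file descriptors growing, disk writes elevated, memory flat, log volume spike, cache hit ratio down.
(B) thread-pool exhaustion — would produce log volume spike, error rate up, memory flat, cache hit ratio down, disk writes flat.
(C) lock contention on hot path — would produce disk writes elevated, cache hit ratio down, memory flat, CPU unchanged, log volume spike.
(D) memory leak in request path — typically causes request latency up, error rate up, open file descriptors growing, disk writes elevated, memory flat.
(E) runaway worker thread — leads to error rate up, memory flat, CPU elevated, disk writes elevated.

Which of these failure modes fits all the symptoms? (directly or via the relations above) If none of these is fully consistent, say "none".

Per-candidate check:
(A) DNS resolution stall — disk writes elevated +; error rate up -; log volume spike +; memory flat +; cache hit ratio down +
(B) thread-pool exhaustion — fails on disk writes elevated (predicts disk writes flat, not disk writes elevated)
(C) lock contention on hot path — does not account for error rate up
(D) memory leak in request path — disk writes elevated +; error rate up +; log volume spike + (through request latency up → log volume spike); memory flat +; cache hit ratio down + (through open file descriptors growing → cache hit ratio down)
(E) runaway worker thread — disk writes elevated +; error rate up +; log volume spike -; memory flat +; cache hit ratio down -
Only (D) is consistent with every observation.

D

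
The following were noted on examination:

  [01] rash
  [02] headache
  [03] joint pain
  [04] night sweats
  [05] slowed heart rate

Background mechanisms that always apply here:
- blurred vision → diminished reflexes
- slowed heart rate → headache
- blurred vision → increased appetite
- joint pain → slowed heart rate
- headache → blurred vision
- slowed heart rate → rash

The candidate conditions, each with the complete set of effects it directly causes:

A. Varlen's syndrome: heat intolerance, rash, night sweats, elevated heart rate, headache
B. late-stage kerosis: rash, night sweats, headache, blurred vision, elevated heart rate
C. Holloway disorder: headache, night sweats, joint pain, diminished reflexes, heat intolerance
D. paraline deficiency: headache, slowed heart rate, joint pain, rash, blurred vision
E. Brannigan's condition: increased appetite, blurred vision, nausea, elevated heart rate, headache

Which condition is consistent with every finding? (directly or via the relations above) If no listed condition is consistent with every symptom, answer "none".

Checking each candidate against the observations:
(A) Varlen's syndrome — rash +; headache +; joint pain -; night sweats +; slowed heart rate -
(B) late-stage kerosis — rash +; headache +; joint pain -; night sweats +; slowed heart rate -
(C) Holloway disorder — rash + (by joint pain → slowed heart rate → rash); headache +; joint pain +; night sweats +; slowed heart rate + (by joint pain → slowed heart rate)
(D) paraline deficiency — rash +; headache +; joint pain +; night sweats -; slowed heart rate +
(E) Brannigan's condition — fails on rash, joint pain, night sweats, slowed heart rate (predicts elevated heart rate, not slowed heart rate)
Only (C) is consistent with every observation.

C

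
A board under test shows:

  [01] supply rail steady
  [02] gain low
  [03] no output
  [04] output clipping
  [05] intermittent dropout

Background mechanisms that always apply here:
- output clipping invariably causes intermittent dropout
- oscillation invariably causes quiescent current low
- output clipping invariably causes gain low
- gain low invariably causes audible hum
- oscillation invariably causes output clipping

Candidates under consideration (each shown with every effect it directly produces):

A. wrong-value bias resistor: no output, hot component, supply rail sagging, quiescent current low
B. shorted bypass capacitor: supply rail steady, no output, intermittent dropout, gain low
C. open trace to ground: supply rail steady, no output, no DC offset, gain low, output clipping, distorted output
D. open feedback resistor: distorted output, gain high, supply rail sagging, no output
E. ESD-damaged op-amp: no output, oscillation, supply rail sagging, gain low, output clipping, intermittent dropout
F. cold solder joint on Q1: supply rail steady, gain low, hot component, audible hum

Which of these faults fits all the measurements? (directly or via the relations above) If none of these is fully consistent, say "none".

Testing each hypothesis:
(A) wrong-value bias resistor — supply rail steady ✗; gain low ✗; no output ✓; output clipping ✗; intermittent dropout ✗
(B) shorted bypass capacitor — supply rail steady ✓; gain low ✓; no output ✓; output clipping ✗; intermittent dropout ✓
(C) open trace to ground — accounts for every observation (intermittent dropout via output clipping → intermittent dropout)
(D) open feedback resistor — supply rail steady ✗; gain low ✗; no output ✓; output clipping ✗; intermittent dropout ✗
(E) ESD-damaged op-amp — supply rail steady ✗; gain low ✓; no output ✓; output clipping ✓; intermittent dropout ✓
(F) cold solder joint on Q1 — does not account for no output, output clipping, intermittent dropout
(C) is the only candidate with no mismatches.

C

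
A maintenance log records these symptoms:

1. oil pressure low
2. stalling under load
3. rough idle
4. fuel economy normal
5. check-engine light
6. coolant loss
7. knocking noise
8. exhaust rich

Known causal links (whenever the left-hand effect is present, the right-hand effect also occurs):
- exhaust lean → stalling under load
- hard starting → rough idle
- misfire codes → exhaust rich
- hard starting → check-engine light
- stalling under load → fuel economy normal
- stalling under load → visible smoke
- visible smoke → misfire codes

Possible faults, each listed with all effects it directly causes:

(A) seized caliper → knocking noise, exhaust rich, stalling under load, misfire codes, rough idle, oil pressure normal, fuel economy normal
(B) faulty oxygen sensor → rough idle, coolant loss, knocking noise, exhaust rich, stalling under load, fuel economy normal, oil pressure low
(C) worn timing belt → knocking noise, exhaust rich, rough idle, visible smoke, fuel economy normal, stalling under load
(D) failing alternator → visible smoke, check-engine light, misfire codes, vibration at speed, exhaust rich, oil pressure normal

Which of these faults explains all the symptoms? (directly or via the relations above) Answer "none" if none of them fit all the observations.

Checking each candidate against the observations:
(A) seized caliper — fails on oil pressure low, check-engine light, coolant loss (predicts oil pressure normal, not oil pressure low)
(B) faulty oxygen sensor — oil pressure low ✓; stalling under load ✓; rough idle ✓; fuel economy normal ✓; check-engine light ✗; coolant loss ✓; knocking noise ✓; exhaust rich ✓
(C) worn timing belt — does not account for oil pressure low, check-engine light, coolant loss
(D) failing alternator — oil pressure low ✗; stalling under load ✗; rough idle ✗; fuel economy normal ✗; check-engine light ✓; coolant loss ✗; knocking noise ✗; exhaust rich ✓
Every candidate fails on at least one observation.

none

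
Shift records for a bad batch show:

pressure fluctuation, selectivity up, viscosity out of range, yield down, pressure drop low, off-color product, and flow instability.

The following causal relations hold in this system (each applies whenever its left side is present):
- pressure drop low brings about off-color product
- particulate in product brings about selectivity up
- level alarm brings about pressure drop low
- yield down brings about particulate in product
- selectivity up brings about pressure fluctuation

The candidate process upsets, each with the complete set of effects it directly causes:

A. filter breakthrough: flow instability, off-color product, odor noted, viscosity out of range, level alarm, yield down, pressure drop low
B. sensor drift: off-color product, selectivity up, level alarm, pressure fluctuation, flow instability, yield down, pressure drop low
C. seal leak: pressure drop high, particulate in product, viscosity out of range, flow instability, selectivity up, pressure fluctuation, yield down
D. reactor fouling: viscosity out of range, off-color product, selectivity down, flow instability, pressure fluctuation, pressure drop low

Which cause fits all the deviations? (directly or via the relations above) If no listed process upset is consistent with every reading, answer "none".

A

Checking each candidate against the observations:
(A) filter breakthrough — accounts for every observation (pressure fluctuation via yield down → particulate in product → selectivity up → pressure fluctuation)
(B) sensor drift — does not account for viscosity out of range
(C) seal leak — pressure fluctuation match; selectivity up match; viscosity out of range match; yield down match; pressure drop low miss; off-color product miss; flow instability match
(D) reactor fouling — pressure fluctuation match; selectivity up miss; viscosity out of range match; yield down miss; pressure drop low match; off-color product match; flow instability match
(A) is the only candidate with no mismatches.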